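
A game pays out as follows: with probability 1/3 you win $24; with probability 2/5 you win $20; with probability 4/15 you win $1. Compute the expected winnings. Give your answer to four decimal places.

E[payout] = 24·1/3 + 20·2/5 + 1·4/15
 = 8 + 8 + 4/15
 = 244/15

16.2667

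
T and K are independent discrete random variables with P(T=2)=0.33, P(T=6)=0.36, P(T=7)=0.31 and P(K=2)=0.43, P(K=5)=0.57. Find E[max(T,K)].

5.5543

E[max(T,K)] = Σ_t Σ_k max(t,k) · P(T=t)P(K=k)
 = 2·0.1419 + 5·0.1881 + 6·0.1548 + 6·0.2052 + 7·0.1333 + 7·0.1767
 = 0.2838 + 0.9405 + 0.9288 + 1.2312 + 0.9331 + 1.2369
 = 5.5543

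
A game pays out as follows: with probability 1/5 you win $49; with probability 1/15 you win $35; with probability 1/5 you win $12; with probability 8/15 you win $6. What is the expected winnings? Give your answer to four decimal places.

E[payout] = 49·1/5 + 35·1/15 + 12·1/5 + 6·8/15
 = 49/5 + 7/3 + 12/5 + 16/5
 = 266/15

17.7333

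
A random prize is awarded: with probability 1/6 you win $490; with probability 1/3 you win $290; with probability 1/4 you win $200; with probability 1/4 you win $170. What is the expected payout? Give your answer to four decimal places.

270.8333

E[payout] = 490·1/6 + 290·1/3 + 200·1/4 + 170·1/4
 = 245/3 + 290/3 + 50 + 85/2
 = 1625/6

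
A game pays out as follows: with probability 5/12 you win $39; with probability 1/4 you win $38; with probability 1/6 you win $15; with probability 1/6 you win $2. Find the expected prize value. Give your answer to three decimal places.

E[payout] = 39·5/12 + 38·1/4 + 15·1/6 + 2·1/6
 = 65/4 + 19/2 + 5/2 + 1/3
 = 343/12

28.583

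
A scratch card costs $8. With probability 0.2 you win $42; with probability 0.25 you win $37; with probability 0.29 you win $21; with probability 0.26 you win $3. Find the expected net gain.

E[payout] = 42·0.2 + 37·0.25 + 21·0.29 + 3·0.26
 = 8.4 + 9.25 + 6.09 + 0.78
 = 24.52
Net = 24.52 - 8 = 16.52

16.52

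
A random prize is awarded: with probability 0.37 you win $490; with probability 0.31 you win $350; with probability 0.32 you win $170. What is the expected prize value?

E[payout] = 490·0.37 + 350·0.31 + 170·0.32
 = 181.3 + 108.5 + 54.4
 = 344.2

344.2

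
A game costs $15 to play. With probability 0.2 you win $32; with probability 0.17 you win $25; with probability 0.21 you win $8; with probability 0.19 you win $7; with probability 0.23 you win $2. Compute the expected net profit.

E[payout] = 32·0.2 + 25·0.17 + 8·0.21 + 7·0.19 + 2·0.23
 = 6.4 + 4.25 + 1.68 + 1.33 + 0.46
 = 14.12
Net = 14.12 - 15 = -0.88

-0.88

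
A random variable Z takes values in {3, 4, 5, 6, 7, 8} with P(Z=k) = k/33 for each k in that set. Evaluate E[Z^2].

39

E[Z^2] = Σ z^2·P(Z=z)
 = 9·1/11 + 16·4/33 + 25·5/33 + 36·2/11 + 49·7/33 + 64·8/33
 = 9/11 + 64/33 + 125/33 + 72/11 + 343/33 + 512/33
 = 39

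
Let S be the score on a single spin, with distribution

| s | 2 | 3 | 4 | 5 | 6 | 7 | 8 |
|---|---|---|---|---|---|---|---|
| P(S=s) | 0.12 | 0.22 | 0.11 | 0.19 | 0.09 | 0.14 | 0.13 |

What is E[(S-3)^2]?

E[(S-3)^2] = Σ (s-3)^2·P(S=s)
 = 1·0.12 + 0·0.22 + 1·0.11 + 4·0.19 + 9·0.09 + 16·0.14 + 25·0.13
 = 0.12 + 0 + 0.11 + 0.76 + 0.81 + 2.24 + 3.25
 = 7.29

7.29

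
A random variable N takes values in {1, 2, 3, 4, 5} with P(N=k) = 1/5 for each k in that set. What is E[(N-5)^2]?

6

E[(N-5)^2] = Σ (n-5)^2·P(N=n)
 = 16·1/5 + 9·1/5 + 4·1/5 + 1·1/5 + 0·1/5
 = 16/5 + 9/5 + 4/5 + 1/5 + 0
 = 6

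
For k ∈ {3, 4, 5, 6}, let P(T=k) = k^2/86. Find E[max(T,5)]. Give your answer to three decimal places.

E[max(T,5)] = Σ max(t,5)·P(T=t)
 = 5·9/86 + 5·8/43 + 5·25/86 + 6·18/43
 = 45/86 + 40/43 + 125/86 + 108/43
 = 233/43

5.419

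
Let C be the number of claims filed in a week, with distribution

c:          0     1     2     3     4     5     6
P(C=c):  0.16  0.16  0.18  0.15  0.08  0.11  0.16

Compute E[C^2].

12.02

E[C^2] = Σ c^2·P(C=c)
 = 0·0.16 + 1·0.16 + 4·0.18 + 9·0.15 + 16·0.08 + 25·0.11 + 36·0.16
 = 0 + 0.16 + 0.72 + 1.35 + 1.28 + 2.75 + 5.76
 = 12.02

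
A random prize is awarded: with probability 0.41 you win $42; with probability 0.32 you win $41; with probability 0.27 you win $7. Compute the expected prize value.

E[payout] = 42·0.41 + 41·0.32 + 7·0.27
 = 17.22 + 13.12 + 1.89
 = 32.23

32.23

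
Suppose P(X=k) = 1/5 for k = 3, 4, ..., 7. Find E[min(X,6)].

E[min(X,6)] = Σ min(x,6)·P(X=x)
 = 3·1/5 + 4·1/5 + 5·1/5 + 6·1/5 + 6·1/5
 = 3/5 + 4/5 + 1 + 6/5 + 6/5
 = 24/5

4.8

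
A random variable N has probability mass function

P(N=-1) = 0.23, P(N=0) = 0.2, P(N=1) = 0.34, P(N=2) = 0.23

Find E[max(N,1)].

E[max(N,1)] = Σ max(n,1)·P(N=n)
 = 1·0.23 + 1·0.2 + 1·0.34 + 2·0.23
 = 0.23 + 0.2 + 0.34 + 0.46
 = 1.23

1.23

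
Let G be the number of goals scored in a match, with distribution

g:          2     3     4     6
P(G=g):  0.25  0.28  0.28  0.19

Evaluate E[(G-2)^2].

E[(G-2)^2] = Σ (g-2)^2·P(G=g)
 = 0·0.25 + 1·0.28 + 4·0.28 + 16·0.19
 = 0 + 0.28 + 1.12 + 3.04
 = 4.44

4.44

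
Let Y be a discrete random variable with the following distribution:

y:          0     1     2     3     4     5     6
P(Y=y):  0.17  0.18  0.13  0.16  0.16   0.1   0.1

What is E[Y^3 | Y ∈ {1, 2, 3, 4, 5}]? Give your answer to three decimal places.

P(Y ∈ {1, 2, 3, 4, 5}) = 0.18 + 0.13 + 0.16 + 0.16 + 0.1 = 0.73.
E[Y^3 | Y ∈ {1, 2, 3, 4, 5}] = [1·0.18 + 8·0.13 + 27·0.16 + 64·0.16 + 125·0.1] / 0.73
 = 28.28 / 0.73
 = 2828/73

38.740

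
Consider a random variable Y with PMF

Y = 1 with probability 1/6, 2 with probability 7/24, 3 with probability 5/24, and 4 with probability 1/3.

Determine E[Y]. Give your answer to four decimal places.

2.7083

E[Y] = Σ y·P(Y=y)
 = 1·1/6 + 2·7/24 + 3·5/24 + 4·1/3
 = 1/6 + 7/12 + 5/8 + 4/3
 = 65/24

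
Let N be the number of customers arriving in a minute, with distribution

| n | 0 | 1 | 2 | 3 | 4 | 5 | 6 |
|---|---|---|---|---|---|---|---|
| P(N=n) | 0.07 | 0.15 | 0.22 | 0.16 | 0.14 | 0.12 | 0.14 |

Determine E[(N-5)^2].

E[(N-5)^2] = Σ (n-5)^2·P(N=n)
 = 25·0.07 + 16·0.15 + 9·0.22 + 4·0.16 + 1·0.14 + 0·0.12 + 1·0.14
 = 1.75 + 2.4 + 1.98 + 0.64 + 0.14 + 0 + 0.14
 = 7.05

7.05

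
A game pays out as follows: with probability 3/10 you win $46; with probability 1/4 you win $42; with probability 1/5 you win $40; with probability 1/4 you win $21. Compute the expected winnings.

37.55

E[payout] = 46·3/10 + 42·1/4 + 40·1/5 + 21·1/4
 = 69/5 + 21/2 + 8 + 21/4
 = 751/20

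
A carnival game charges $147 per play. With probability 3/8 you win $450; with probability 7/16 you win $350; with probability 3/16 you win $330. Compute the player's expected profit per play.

236.75

E[payout] = 450·3/8 + 350·7/16 + 330·3/16
 = 675/4 + 1225/8 + 495/8
 = 1535/4
Net = 1535/4 - 147 = 947/4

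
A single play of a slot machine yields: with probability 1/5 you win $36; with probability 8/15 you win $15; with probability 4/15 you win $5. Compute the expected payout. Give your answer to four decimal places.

E[payout] = 36·1/5 + 15·8/15 + 5·4/15
 = 36/5 + 8 + 4/3
 = 248/15

16.5333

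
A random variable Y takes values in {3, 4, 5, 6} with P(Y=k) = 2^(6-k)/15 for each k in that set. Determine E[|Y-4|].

0.8

E[|Y-4|] = Σ |y-4|·P(Y=y)
 = 1·8/15 + 0·4/15 + 1·2/15 + 2·1/15
 = 8/15 + 0 + 2/15 + 2/15
 = 4/5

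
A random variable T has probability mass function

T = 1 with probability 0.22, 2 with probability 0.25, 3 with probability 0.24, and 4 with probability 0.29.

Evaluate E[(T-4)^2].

3.22

E[(T-4)^2] = Σ (t-4)^2·P(T=t)
 = 9·0.22 + 4·0.25 + 1·0.24 + 0·0.29
 = 1.98 + 1 + 0.24 + 0
 = 3.22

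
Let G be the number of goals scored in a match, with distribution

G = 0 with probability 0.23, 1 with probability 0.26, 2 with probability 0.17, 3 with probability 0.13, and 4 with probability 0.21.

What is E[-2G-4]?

E[-2G-4] = Σ (-2g-4)·P(G=g)
 = (-4)·0.23 + (-6)·0.26 + (-8)·0.17 + (-10)·0.13 + (-12)·0.21
 = (-0.92) + (-1.56) + (-1.36) + (-1.3) + (-2.52)
 = -7.66

-7.66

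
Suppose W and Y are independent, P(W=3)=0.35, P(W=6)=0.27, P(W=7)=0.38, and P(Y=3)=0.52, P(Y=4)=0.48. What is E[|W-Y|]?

E[|W-Y|] = Σ_w Σ_y |w-y| · P(W=w)P(Y=y)
 = 0·0.182 + 1·0.168 + 3·0.1404 + 2·0.1296 + 4·0.1976 + 3·0.1824
 = 0 + 0.168 + 0.4212 + 0.2592 + 0.7904 + 0.5472
 = 2.186

2.186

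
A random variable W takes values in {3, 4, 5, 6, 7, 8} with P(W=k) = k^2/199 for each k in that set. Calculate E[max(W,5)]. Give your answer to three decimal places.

6.638

E[max(W,5)] = Σ max(w,5)·P(W=w)
 = 5·9/199 + 5·16/199 + 5·25/199 + 6·36/199 + 7·49/199 + 8·64/199
 = 45/199 + 80/199 + 125/199 + 216/199 + 343/199 + 512/199
 = 1321/199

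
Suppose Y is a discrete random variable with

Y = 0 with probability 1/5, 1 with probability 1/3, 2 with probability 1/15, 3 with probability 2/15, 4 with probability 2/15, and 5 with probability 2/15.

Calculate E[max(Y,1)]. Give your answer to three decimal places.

2.267

E[max(Y,1)] = Σ max(y,1)·P(Y=y)
 = 1·1/5 + 1·1/3 + 2·1/15 + 3·2/15 + 4·2/15 + 5·2/15
 = 1/5 + 1/3 + 2/15 + 2/5 + 8/15 + 2/3
 = 34/15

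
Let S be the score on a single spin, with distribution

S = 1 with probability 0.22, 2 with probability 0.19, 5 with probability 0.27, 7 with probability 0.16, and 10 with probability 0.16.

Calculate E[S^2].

E[S^2] = Σ s^2·P(S=s)
 = 1·0.22 + 4·0.19 + 25·0.27 + 49·0.16 + 100·0.16
 = 0.22 + 0.76 + 6.75 + 7.84 + 16
 = 31.57

31.57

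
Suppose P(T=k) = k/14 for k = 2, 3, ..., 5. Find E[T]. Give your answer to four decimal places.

E[T] = Σ t·P(T=t)
 = 2·1/7 + 3·3/14 + 4·2/7 + 5·5/14
 = 2/7 + 9/14 + 8/7 + 25/14
 = 27/7

3.8571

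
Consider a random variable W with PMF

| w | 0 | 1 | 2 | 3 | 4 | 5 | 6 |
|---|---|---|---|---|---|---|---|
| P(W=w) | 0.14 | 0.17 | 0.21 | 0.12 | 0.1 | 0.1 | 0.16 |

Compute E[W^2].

E[W^2] = Σ w^2·P(W=w)
 = 0·0.14 + 1·0.17 + 4·0.21 + 9·0.12 + 16·0.1 + 25·0.1 + 36·0.16
 = 0 + 0.17 + 0.84 + 1.08 + 1.6 + 2.5 + 5.76
 = 11.95

11.95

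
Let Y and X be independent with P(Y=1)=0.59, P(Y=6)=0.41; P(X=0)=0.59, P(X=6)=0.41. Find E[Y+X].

5.51

E[Y+X] = Σ_y Σ_x (y+x) · P(Y=y)P(X=x)
 = 1·0.3481 + 7·0.2419 + 6·0.2419 + 12·0.1681
 = 0.3481 + 1.6933 + 1.4514 + 2.0172
 = 5.51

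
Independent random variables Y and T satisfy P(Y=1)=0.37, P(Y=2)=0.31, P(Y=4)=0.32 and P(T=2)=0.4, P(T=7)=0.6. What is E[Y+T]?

7.27

E[Y+T] = Σ_y Σ_t (y+t) · P(Y=y)P(T=t)
 = 3·0.148 + 8·0.222 + 4·0.124 + 9·0.186 + 6·0.128 + 11·0.192
 = 0.444 + 1.776 + 0.496 + 1.674 + 0.768 + 2.112
 = 7.27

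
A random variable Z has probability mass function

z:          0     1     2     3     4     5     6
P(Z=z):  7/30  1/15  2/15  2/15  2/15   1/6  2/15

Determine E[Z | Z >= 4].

P(Z >= 4) = 2/15 + 1/6 + 2/15 = 13/30.
E[Z | Z >= 4] = [4·2/15 + 5·1/6 + 6·2/15] / (13/30)
 = 13/6 / (13/30)
 = 5

5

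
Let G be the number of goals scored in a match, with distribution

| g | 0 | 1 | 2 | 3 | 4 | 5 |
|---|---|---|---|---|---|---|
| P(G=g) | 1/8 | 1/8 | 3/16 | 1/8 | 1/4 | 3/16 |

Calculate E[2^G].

12.125

E[2^G] = Σ 2^g·P(G=g)
 = 1·1/8 + 2·1/8 + 4·3/16 + 8·1/8 + 16·1/4 + 32·3/16
 = 1/8 + 1/4 + 3/4 + 1 + 4 + 6
 = 97/8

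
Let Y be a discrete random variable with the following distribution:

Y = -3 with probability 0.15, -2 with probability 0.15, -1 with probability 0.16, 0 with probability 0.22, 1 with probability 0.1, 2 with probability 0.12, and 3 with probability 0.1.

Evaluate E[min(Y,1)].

-0.59

E[min(Y,1)] = Σ min(y,1)·P(Y=y)
 = (-3)·0.15 + (-2)·0.15 + (-1)·0.16 + 0·0.22 + 1·0.1 + 1·0.12 + 1·0.1
 = (-0.45) + (-0.3) + (-0.16) + 0 + 0.1 + 0.12 + 0.1
 = -0.59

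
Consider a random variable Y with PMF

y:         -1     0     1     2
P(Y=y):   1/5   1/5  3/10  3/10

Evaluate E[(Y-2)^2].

E[(Y-2)^2] = Σ (y-2)^2·P(Y=y)
 = 9·1/5 + 4·1/5 + 1·3/10 + 0·3/10
 = 9/5 + 4/5 + 3/10 + 0
 = 29/10

2.9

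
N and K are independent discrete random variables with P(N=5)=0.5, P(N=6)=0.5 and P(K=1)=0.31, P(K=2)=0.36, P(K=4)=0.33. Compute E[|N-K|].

E[|N-K|] = Σ_n Σ_k |n-k| · P(N=n)P(K=k)
 = 4·0.155 + 3·0.18 + 1·0.165 + 5·0.155 + 4·0.18 + 2·0.165
 = 0.62 + 0.54 + 0.165 + 0.775 + 0.72 + 0.33
 = 3.15

3.15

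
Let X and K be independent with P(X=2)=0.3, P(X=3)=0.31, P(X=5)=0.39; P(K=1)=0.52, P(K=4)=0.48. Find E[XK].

E[XK] = Σ_x Σ_k xk · P(X=x)P(K=k)
 = 2·0.156 + 8·0.144 + 3·0.1612 + 12·0.1488 + 5·0.2028 + 20·0.1872
 = 0.312 + 1.152 + 0.4836 + 1.7856 + 1.014 + 3.744
 = 8.4912

8.4912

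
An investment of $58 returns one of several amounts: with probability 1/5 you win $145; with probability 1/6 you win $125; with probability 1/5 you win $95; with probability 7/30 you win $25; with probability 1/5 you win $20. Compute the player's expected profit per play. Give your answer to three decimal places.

20.667

E[payout] = 145·1/5 + 125·1/6 + 95·1/5 + 25·7/30 + 20·1/5
 = 29 + 125/6 + 19 + 35/6 + 4
 = 236/3
Net = 236/3 - 58 = 62/3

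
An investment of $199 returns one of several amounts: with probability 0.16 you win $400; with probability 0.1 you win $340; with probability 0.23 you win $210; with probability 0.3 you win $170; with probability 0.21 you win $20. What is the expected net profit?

E[payout] = 400·0.16 + 340·0.1 + 210·0.23 + 170·0.3 + 20·0.21
 = 64 + 34 + 48.3 + 51 + 4.2
 = 201.5
Net = 201.5 - 199 = 2.5

2.5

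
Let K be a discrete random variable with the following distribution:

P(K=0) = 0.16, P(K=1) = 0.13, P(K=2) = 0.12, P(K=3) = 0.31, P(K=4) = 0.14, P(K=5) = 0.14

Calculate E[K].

E[K] = Σ k·P(K=k)
 = 0·0.16 + 1·0.13 + 2·0.12 + 3·0.31 + 4·0.14 + 5·0.14
 = 0 + 0.13 + 0.24 + 0.93 + 0.56 + 0.7
 = 2.56

2.56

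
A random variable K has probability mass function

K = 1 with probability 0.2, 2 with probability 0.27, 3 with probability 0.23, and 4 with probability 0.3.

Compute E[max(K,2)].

E[max(K,2)] = Σ max(k,2)·P(K=k)
 = 2·0.2 + 2·0.27 + 3·0.23 + 4·0.3
 = 0.4 + 0.54 + 0.69 + 1.2
 = 2.83

2.83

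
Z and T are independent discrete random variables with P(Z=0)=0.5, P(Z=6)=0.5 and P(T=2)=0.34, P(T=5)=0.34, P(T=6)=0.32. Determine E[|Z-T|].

3

E[|Z-T|] = Σ_z Σ_t |z-t| · P(Z=z)P(T=t)
 = 2·0.17 + 5·0.17 + 6·0.16 + 4·0.17 + 1·0.17 + 0·0.16
 = 0.34 + 0.85 + 0.96 + 0.68 + 0.17 + 0
 = 3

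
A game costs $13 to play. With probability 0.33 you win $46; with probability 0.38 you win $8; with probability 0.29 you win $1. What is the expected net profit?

E[payout] = 46·0.33 + 8·0.38 + 1·0.29
 = 15.18 + 3.04 + 0.29
 = 18.51
Net = 18.51 - 13 = 5.51

5.51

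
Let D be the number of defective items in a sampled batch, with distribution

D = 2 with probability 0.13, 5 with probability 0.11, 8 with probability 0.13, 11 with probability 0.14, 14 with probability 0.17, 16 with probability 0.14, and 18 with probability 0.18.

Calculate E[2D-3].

19.5

E[2D-3] = Σ (2d-3)·P(D=d)
 = 1·0.13 + 7·0.11 + 13·0.13 + 19·0.14 + 25·0.17 + 29·0.14 + 33·0.18
 = 0.13 + 0.77 + 1.69 + 2.66 + 4.25 + 4.06 + 5.94
 = 19.5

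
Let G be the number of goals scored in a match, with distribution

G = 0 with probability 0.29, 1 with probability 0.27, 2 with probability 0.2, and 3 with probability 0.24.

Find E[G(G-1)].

E[G(G-1)] = Σ g(g-1)·P(G=g)
 = 0·0.29 + 0·0.27 + 2·0.2 + 6·0.24
 = 0 + 0 + 0.4 + 1.44
 = 1.84

1.84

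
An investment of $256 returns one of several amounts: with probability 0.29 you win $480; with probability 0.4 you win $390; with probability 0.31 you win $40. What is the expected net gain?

51.6

E[payout] = 480·0.29 + 390·0.4 + 40·0.31
 = 139.2 + 156 + 12.4
 = 307.6
Net = 307.6 - 256 = 51.6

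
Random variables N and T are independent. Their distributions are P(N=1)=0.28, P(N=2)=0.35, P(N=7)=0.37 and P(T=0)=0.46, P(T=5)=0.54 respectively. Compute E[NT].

9.639

E[NT] = Σ_n Σ_t nt · P(N=n)P(T=t)
 = 0·0.1288 + 5·0.1512 + 0·0.161 + 10·0.189 + 0·0.1702 + 35·0.1998
 = 0 + 0.756 + 0 + 1.89 + 0 + 6.993
 = 9.639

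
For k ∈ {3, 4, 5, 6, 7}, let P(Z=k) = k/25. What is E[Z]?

E[Z] = Σ z·P(Z=z)
 = 3·3/25 + 4·4/25 + 5·1/5 + 6·6/25 + 7·7/25
 = 9/25 + 16/25 + 1 + 36/25 + 49/25
 = 27/5

5.4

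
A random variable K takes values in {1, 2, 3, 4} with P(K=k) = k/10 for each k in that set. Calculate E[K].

E[K] = Σ k·P(K=k)
 = 1·1/10 + 2·1/5 + 3·3/10 + 4·2/5
 = 1/10 + 2/5 + 9/10 + 8/5
 = 3

3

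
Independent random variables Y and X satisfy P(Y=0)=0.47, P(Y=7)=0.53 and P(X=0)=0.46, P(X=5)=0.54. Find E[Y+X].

6.41

E[Y+X] = Σ_y Σ_x (y+x) · P(Y=y)P(X=x)
 = 0·0.2162 + 5·0.2538 + 7·0.2438 + 12·0.2862
 = 0 + 1.269 + 1.7066 + 3.4344
 = 6.41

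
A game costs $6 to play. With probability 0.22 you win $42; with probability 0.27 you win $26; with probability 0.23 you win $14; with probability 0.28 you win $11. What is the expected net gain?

16.56

E[payout] = 42·0.22 + 26·0.27 + 14·0.23 + 11·0.28
 = 9.24 + 7.02 + 3.22 + 3.08
 = 22.56
Net = 22.56 - 6 = 16.56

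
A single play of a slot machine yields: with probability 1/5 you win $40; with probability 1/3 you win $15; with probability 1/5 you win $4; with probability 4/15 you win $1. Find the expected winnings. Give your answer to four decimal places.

14.0667

E[payout] = 40·1/5 + 15·1/3 + 4·1/5 + 1·4/15
 = 8 + 5 + 4/5 + 4/15
 = 211/15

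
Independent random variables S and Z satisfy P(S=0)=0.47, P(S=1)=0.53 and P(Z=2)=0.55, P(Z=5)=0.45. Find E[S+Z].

E[S+Z] = Σ_s Σ_z (s+z) · P(S=s)P(Z=z)
 = 2·0.2585 + 5·0.2115 + 3·0.2915 + 6·0.2385
 = 0.517 + 1.0575 + 0.8745 + 1.431
 = 3.88

3.88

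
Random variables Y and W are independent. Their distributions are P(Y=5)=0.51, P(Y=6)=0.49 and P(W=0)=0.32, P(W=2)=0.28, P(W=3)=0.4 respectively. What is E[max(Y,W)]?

E[max(Y,W)] = Σ_y Σ_w max(y,w) · P(Y=y)P(W=w)
 = 5·0.1632 + 5·0.1428 + 5·0.204 + 6·0.1568 + 6·0.1372 + 6·0.196
 = 0.816 + 0.714 + 1.02 + 0.9408 + 0.8232 + 1.176
 = 5.49

5.49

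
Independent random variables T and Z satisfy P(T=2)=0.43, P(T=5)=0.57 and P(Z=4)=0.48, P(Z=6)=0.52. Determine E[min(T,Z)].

3.4364

E[min(T,Z)] = Σ_t Σ_z min(t,z) · P(T=t)P(Z=z)
 = 2·0.2064 + 2·0.2236 + 4·0.2736 + 5·0.2964
 = 0.4128 + 0.4472 + 1.0944 + 1.482
 = 3.4364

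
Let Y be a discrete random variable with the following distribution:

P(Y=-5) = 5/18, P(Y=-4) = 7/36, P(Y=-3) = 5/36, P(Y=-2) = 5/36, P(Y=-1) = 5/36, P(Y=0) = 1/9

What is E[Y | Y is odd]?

-3.5

P(Y is odd) = 5/18 + 5/36 + 5/36 = 5/9.
E[Y | Y is odd] = [(-5)·5/18 + (-3)·5/36 + (-1)·5/36] / (5/9)
 = -35/18 / (5/9)
 = -7/2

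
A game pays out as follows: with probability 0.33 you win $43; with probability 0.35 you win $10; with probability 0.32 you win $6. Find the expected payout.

E[payout] = 43·0.33 + 10·0.35 + 6·0.32
 = 14.19 + 3.5 + 1.92
 = 19.61

19.61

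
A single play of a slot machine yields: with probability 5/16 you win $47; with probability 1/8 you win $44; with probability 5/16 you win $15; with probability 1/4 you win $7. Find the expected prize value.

E[payout] = 47·5/16 + 44·1/8 + 15·5/16 + 7·1/4
 = 235/16 + 11/2 + 75/16 + 7/4
 = 213/8

26.625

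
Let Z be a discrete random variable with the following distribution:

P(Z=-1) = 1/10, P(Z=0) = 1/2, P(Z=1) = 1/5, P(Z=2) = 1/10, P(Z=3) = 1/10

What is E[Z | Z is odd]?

P(Z is odd) = 1/10 + 1/5 + 1/10 = 2/5.
E[Z | Z is odd] = [(-1)·1/10 + 1·1/5 + 3·1/10] / (2/5)
 = 2/5 / (2/5)
 = 1

1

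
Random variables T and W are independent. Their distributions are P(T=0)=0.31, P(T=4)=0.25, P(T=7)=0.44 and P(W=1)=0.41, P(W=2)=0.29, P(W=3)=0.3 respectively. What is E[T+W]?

5.97

E[T+W] = Σ_t Σ_w (t+w) · P(T=t)P(W=w)
 = 1·0.1271 + 2·0.0899 + 3·0.093 + 5·0.1025 + 6·0.0725 + 7·0.075 + 8·0.1804 + 9·0.1276 + 10·0.132
 = 0.1271 + 0.1798 + 0.279 + 0.5125 + 0.435 + 0.525 + 1.4432 + 1.1484 + 1.32
 = 5.97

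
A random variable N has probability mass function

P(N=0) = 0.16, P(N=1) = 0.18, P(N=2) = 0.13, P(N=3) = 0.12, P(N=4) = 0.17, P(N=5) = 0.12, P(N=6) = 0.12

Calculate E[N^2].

11.82

E[N^2] = Σ n^2·P(N=n)
 = 0·0.16 + 1·0.18 + 4·0.13 + 9·0.12 + 16·0.17 + 25·0.12 + 36·0.12
 = 0 + 0.18 + 0.52 + 1.08 + 2.72 + 3 + 4.32
 = 11.82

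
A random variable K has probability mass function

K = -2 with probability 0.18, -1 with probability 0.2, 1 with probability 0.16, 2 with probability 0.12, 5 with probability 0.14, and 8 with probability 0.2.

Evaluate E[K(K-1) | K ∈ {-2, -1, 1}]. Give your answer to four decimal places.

2.7407

P(K ∈ {-2, -1, 1}) = 0.18 + 0.2 + 0.16 = 0.54.
E[K(K-1) | K ∈ {-2, -1, 1}] = [6·0.18 + 2·0.2 + 0·0.16] / 0.54
 = 1.48 / 0.54
 = 74/27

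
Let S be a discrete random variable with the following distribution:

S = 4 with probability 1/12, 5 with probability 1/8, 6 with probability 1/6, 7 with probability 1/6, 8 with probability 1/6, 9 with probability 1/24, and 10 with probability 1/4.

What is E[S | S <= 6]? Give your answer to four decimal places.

P(S <= 6) = 1/12 + 1/8 + 1/6 = 3/8.
E[S | S <= 6] = [4·1/12 + 5·1/8 + 6·1/6] / (3/8)
 = 47/24 / (3/8)
 = 47/9

5.2222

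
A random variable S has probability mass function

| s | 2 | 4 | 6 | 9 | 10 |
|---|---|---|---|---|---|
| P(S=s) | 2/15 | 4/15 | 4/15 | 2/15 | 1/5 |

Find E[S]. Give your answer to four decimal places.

E[S] = Σ s·P(S=s)
 = 2·2/15 + 4·4/15 + 6·4/15 + 9·2/15 + 10·1/5
 = 4/15 + 16/15 + 8/5 + 6/5 + 2
 = 92/15

6.1333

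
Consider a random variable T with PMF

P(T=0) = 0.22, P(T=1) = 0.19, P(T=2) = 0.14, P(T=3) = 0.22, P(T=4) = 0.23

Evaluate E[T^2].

E[T^2] = Σ t^2·P(T=t)
 = 0·0.22 + 1·0.19 + 4·0.14 + 9·0.22 + 16·0.23
 = 0 + 0.19 + 0.56 + 1.98 + 3.68
 = 6.41

6.41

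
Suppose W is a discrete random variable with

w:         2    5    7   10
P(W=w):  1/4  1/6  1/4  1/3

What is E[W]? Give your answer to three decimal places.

6.417

E[W] = Σ w·P(W=w)
 = 2·1/4 + 5·1/6 + 7·1/4 + 10·1/3
 = 1/2 + 5/6 + 7/4 + 10/3
 = 77/12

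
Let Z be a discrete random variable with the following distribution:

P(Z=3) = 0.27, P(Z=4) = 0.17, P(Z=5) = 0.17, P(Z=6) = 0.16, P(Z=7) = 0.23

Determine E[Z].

E[Z] = Σ z·P(Z=z)
 = 3·0.27 + 4·0.17 + 5·0.17 + 6·0.16 + 7·0.23
 = 0.81 + 0.68 + 0.85 + 0.96 + 1.61
 = 4.91

4.91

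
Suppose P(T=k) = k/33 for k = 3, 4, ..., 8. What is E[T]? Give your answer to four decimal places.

6.0303

E[T] = Σ t·P(T=t)
 = 3·1/11 + 4·4/33 + 5·5/33 + 6·2/11 + 7·7/33 + 8·8/33
 = 3/11 + 16/33 + 25/33 + 12/11 + 49/33 + 64/33
 = 199/33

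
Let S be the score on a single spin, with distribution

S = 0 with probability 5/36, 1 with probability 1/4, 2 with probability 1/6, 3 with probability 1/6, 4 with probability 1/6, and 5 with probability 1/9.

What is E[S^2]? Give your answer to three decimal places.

E[S^2] = Σ s^2·P(S=s)
 = 0·5/36 + 1·1/4 + 4·1/6 + 9·1/6 + 16·1/6 + 25·1/9
 = 0 + 1/4 + 2/3 + 3/2 + 8/3 + 25/9
 = 283/36

7.861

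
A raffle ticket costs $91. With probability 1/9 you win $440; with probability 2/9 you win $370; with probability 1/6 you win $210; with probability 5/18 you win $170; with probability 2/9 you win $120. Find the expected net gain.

E[payout] = 440·1/9 + 370·2/9 + 210·1/6 + 170·5/18 + 120·2/9
 = 440/9 + 740/9 + 35 + 425/9 + 80/3
 = 240
Net = 240 - 91 = 149

149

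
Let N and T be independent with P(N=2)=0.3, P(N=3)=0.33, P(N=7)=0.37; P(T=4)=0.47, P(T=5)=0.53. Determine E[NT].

E[NT] = Σ_n Σ_t nt · P(N=n)P(T=t)
 = 8·0.141 + 10·0.159 + 12·0.1551 + 15·0.1749 + 28·0.1739 + 35·0.1961
 = 1.128 + 1.59 + 1.8612 + 2.6235 + 4.8692 + 6.8635
 = 18.9354

18.9354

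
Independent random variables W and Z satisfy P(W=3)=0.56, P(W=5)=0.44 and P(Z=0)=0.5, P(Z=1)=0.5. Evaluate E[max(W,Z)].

E[max(W,Z)] = Σ_w Σ_z max(w,z) · P(W=w)P(Z=z)
 = 3·0.28 + 3·0.28 + 5·0.22 + 5·0.22
 = 0.84 + 0.84 + 1.1 + 1.1
 = 3.88

3.88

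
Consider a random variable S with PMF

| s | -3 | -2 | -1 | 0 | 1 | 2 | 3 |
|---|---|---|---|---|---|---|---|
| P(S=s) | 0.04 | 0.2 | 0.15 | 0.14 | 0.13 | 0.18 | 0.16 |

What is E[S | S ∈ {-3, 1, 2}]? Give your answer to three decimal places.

1.057

P(S ∈ {-3, 1, 2}) = 0.04 + 0.13 + 0.18 = 0.35.
E[S | S ∈ {-3, 1, 2}] = [(-3)·0.04 + 1·0.13 + 2·0.18] / 0.35
 = 0.37 / 0.35
 = 37/35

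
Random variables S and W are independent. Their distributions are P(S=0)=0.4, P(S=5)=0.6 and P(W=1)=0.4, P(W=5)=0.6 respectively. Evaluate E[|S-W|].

2.32

E[|S-W|] = Σ_s Σ_w |s-w| · P(S=s)P(W=w)
 = 1·0.16 + 5·0.24 + 4·0.24 + 0·0.36
 = 0.16 + 1.2 + 0.96 + 0
 = 2.32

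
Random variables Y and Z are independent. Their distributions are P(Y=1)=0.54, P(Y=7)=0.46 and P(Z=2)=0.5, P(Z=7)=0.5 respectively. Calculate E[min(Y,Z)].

2.61

E[min(Y,Z)] = Σ_y Σ_z min(y,z) · P(Y=y)P(Z=z)
 = 1·0.27 + 1·0.27 + 2·0.23 + 7·0.23
 = 0.27 + 0.27 + 0.46 + 1.61
 = 2.61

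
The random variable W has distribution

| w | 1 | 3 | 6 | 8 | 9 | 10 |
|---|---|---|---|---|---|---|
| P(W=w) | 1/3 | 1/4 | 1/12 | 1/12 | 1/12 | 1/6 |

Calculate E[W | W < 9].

3

P(W < 9) = 1/3 + 1/4 + 1/12 + 1/12 = 3/4.
E[W | W < 9] = [1·1/3 + 3·1/4 + 6·1/12 + 8·1/12] / (3/4)
 = 9/4 / (3/4)
 = 3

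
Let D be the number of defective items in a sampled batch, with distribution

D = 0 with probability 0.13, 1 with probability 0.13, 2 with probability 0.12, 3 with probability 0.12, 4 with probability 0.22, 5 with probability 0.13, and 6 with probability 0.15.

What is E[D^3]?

E[D^3] = Σ d^3·P(D=d)
 = 0·0.13 + 1·0.13 + 8·0.12 + 27·0.12 + 64·0.22 + 125·0.13 + 216·0.15
 = 0 + 0.13 + 0.96 + 3.24 + 14.08 + 16.25 + 32.4
 = 67.06

67.06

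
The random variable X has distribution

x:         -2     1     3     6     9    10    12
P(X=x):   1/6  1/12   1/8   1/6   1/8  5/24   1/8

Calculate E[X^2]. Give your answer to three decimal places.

56.833

E[X^2] = Σ x^2·P(X=x)
 = 4·1/6 + 1·1/12 + 9·1/8 + 36·1/6 + 81·1/8 + 100·5/24 + 144·1/8
 = 2/3 + 1/12 + 9/8 + 6 + 81/8 + 125/6 + 18
 = 341/6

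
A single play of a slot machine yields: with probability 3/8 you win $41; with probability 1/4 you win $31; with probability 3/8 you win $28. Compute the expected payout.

E[payout] = 41·3/8 + 31·1/4 + 28·3/8
 = 123/8 + 31/4 + 21/2
 = 269/8

33.625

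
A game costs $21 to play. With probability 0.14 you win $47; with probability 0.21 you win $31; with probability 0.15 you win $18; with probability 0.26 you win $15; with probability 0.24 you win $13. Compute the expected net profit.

E[payout] = 47·0.14 + 31·0.21 + 18·0.15 + 15·0.26 + 13·0.24
 = 6.58 + 6.51 + 2.7 + 3.9 + 3.12
 = 22.81
Net = 22.81 - 21 = 1.81

1.81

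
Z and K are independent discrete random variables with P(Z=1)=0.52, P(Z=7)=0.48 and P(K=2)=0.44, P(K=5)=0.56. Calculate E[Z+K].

7.56

E[Z+K] = Σ_z Σ_k (z+k) · P(Z=z)P(K=k)
 = 3·0.2288 + 6·0.2912 + 9·0.2112 + 12·0.2688
 = 0.6864 + 1.7472 + 1.9008 + 3.2256
 = 7.56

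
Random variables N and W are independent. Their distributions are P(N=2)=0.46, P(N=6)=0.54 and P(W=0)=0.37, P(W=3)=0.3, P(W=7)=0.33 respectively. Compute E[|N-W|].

3.1004

E[|N-W|] = Σ_n Σ_w |n-w| · P(N=n)P(W=w)
 = 2·0.1702 + 1·0.138 + 5·0.1518 + 6·0.1998 + 3·0.162 + 1·0.1782
 = 0.3404 + 0.138 + 0.759 + 1.1988 + 0.486 + 0.1782
 = 3.1004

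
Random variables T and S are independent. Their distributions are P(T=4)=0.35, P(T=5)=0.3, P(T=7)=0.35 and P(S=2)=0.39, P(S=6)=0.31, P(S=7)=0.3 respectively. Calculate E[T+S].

10.09

E[T+S] = Σ_t Σ_s (t+s) · P(T=t)P(S=s)
 = 6·0.1365 + 10·0.1085 + 11·0.105 + 7·0.117 + 11·0.093 + 12·0.09 + 9·0.1365 + 13·0.1085 + 14·0.105
 = 0.819 + 1.085 + 1.155 + 0.819 + 1.023 + 1.08 + 1.2285 + 1.4105 + 1.47
 = 10.09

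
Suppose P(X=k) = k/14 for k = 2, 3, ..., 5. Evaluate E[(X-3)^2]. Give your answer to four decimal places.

E[(X-3)^2] = Σ (x-3)^2·P(X=x)
 = 1·1/7 + 0·3/14 + 1·2/7 + 4·5/14
 = 1/7 + 0 + 2/7 + 10/7
 = 13/7

1.8571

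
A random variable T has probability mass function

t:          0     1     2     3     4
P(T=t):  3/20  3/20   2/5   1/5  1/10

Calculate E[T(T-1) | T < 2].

P(T < 2) = 3/20 + 3/20 = 3/10.
E[T(T-1) | T < 2] = [0·3/20 + 0·3/20] / (3/10)
 = 0 / (3/10)
 = 0

0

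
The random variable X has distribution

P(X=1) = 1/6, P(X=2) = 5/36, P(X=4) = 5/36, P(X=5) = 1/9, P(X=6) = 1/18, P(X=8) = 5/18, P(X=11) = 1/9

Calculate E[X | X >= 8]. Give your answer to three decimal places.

8.857

P(X >= 8) = 5/18 + 1/9 = 7/18.
E[X | X >= 8] = [8·5/18 + 11·1/9] / (7/18)
 = 31/9 / (7/18)
 = 62/7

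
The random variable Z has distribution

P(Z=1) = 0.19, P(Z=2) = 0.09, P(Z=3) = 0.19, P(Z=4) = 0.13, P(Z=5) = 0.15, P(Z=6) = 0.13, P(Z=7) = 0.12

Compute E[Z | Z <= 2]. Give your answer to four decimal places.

P(Z <= 2) = 0.19 + 0.09 = 0.28.
E[Z | Z <= 2] = [1·0.19 + 2·0.09] / 0.28
 = 0.37 / 0.28
 = 37/28

1.3214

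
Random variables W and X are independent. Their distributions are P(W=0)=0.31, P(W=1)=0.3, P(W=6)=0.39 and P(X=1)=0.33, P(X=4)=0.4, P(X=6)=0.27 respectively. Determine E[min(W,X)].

1.6845

E[min(W,X)] = Σ_w Σ_x min(w,x) · P(W=w)P(X=x)
 = 0·0.1023 + 0·0.124 + 0·0.0837 + 1·0.099 + 1·0.12 + 1·0.081 + 1·0.1287 + 4·0.156 + 6·0.1053
 = 0 + 0 + 0 + 0.099 + 0.12 + 0.081 + 0.1287 + 0.624 + 0.6318
 = 1.6845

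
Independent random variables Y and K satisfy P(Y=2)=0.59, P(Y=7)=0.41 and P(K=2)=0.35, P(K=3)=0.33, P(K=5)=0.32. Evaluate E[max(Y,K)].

4.8111

E[max(Y,K)] = Σ_y Σ_k max(y,k) · P(Y=y)P(K=k)
 = 2·0.2065 + 3·0.1947 + 5·0.1888 + 7·0.1435 + 7·0.1353 + 7·0.1312
 = 0.413 + 0.5841 + 0.944 + 1.0045 + 0.9471 + 0.9184
 = 4.8111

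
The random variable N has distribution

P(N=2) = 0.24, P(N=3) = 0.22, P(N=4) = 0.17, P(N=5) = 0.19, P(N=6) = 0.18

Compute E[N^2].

16.89

E[N^2] = Σ n^2·P(N=n)
 = 4·0.24 + 9·0.22 + 16·0.17 + 25·0.19 + 36·0.18
 = 0.96 + 1.98 + 2.72 + 4.75 + 6.48
 = 16.89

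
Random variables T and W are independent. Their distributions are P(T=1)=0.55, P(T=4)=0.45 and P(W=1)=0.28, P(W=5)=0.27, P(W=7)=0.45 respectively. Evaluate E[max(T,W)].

5.158

E[max(T,W)] = Σ_t Σ_w max(t,w) · P(T=t)P(W=w)
 = 1·0.154 + 5·0.1485 + 7·0.2475 + 4·0.126 + 5·0.1215 + 7·0.2025
 = 0.154 + 0.7425 + 1.7325 + 0.504 + 0.6075 + 1.4175
 = 5.158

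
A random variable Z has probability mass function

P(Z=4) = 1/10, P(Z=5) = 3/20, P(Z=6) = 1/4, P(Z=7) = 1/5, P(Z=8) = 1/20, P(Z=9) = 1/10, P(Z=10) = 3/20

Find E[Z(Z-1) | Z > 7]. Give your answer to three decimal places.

P(Z > 7) = 1/20 + 1/10 + 3/20 = 3/10.
E[Z(Z-1) | Z > 7] = [56·1/20 + 72·1/10 + 90·3/20] / (3/10)
 = 47/2 / (3/10)
 = 235/3

78.333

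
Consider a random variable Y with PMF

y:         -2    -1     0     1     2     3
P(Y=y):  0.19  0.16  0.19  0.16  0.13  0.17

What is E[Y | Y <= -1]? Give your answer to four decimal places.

P(Y <= -1) = 0.19 + 0.16 = 0.35.
E[Y | Y <= -1] = [(-2)·0.19 + (-1)·0.16] / 0.35
 = -0.54 / 0.35
 = -54/35

-1.5429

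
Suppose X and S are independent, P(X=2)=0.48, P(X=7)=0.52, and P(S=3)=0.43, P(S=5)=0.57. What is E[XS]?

19.044

E[XS] = Σ_x Σ_s xs · P(X=x)P(S=s)
 = 6·0.2064 + 10·0.2736 + 21·0.2236 + 35·0.2964
 = 1.2384 + 2.736 + 4.6956 + 10.374
 = 19.044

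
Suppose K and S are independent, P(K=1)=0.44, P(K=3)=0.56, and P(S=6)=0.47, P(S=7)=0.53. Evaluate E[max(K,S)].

6.53

E[max(K,S)] = Σ_k Σ_s max(k,s) · P(K=k)P(S=s)
 = 6·0.2068 + 7·0.2332 + 6·0.2632 + 7·0.2968
 = 1.2408 + 1.6324 + 1.5792 + 2.0776
 = 6.53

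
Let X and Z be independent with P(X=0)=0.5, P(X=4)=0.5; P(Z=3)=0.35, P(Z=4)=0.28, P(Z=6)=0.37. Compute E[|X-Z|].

E[|X-Z|] = Σ_x Σ_z |x-z| · P(X=x)P(Z=z)
 = 3·0.175 + 4·0.14 + 6·0.185 + 1·0.175 + 0·0.14 + 2·0.185
 = 0.525 + 0.56 + 1.11 + 0.175 + 0 + 0.37
 = 2.74

2.74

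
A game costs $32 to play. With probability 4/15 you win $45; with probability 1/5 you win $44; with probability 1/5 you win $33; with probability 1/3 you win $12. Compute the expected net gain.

E[payout] = 45·4/15 + 44·1/5 + 33·1/5 + 12·1/3
 = 12 + 44/5 + 33/5 + 4
 = 157/5
Net = 157/5 - 32 = -3/5

-0.6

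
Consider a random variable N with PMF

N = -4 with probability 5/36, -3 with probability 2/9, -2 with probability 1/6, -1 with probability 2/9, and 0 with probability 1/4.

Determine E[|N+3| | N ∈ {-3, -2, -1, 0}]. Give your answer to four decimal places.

P(N ∈ {-3, -2, -1, 0}) = 2/9 + 1/6 + 2/9 + 1/4 = 31/36.
E[|N+3| | N ∈ {-3, -2, -1, 0}] = [0·2/9 + 1·1/6 + 2·2/9 + 3·1/4] / (31/36)
 = 49/36 / (31/36)
 = 49/31

1.5806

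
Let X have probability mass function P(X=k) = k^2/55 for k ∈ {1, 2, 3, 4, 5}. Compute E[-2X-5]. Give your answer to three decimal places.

-13.182

E[-2X-5] = Σ (-2x-5)·P(X=x)
 = (-7)·1/55 + (-9)·4/55 + (-11)·9/55 + (-13)·16/55 + (-15)·5/11
 = (-7/55) + (-36/55) + (-9/5) + (-208/55) + (-75/11)
 = -145/11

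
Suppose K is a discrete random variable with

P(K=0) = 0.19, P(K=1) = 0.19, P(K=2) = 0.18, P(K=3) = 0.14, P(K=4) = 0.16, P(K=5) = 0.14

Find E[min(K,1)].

E[min(K,1)] = Σ min(k,1)·P(K=k)
 = 0·0.19 + 1·0.19 + 1·0.18 + 1·0.14 + 1·0.16 + 1·0.14
 = 0 + 0.19 + 0.18 + 0.14 + 0.16 + 0.14
 = 0.81

0.81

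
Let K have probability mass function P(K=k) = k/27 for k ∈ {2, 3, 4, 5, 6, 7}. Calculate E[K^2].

E[K^2] = Σ k^2·P(K=k)
 = 4·2/27 + 9·1/9 + 16·4/27 + 25·5/27 + 36·2/9 + 49·7/27
 = 8/27 + 1 + 64/27 + 125/27 + 8 + 343/27
 = 29

29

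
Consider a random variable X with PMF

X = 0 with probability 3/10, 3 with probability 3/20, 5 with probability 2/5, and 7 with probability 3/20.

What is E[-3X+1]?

-9.5

E[-3X+1] = Σ (-3x+1)·P(X=x)
 = 1·3/10 + (-8)·3/20 + (-14)·2/5 + (-20)·3/20
 = 3/10 + (-6/5) + (-28/5) + (-3)
 = -19/2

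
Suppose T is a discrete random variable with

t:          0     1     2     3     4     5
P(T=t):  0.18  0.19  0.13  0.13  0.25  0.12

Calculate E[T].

2.44

E[T] = Σ t·P(T=t)
 = 0·0.18 + 1·0.19 + 2·0.13 + 3·0.13 + 4·0.25 + 5·0.12
 = 0 + 0.19 + 0.26 + 0.39 + 1 + 0.6
 = 2.44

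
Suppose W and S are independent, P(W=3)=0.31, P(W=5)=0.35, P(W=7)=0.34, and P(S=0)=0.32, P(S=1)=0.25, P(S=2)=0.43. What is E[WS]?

5.6166

E[WS] = Σ_w Σ_s ws · P(W=w)P(S=s)
 = 0·0.0992 + 3·0.0775 + 6·0.1333 + 0·0.112 + 5·0.0875 + 10·0.1505 + 0·0.1088 + 7·0.085 + 14·0.1462
 = 0 + 0.2325 + 0.7998 + 0 + 0.4375 + 1.505 + 0 + 0.595 + 2.0468
 = 5.6166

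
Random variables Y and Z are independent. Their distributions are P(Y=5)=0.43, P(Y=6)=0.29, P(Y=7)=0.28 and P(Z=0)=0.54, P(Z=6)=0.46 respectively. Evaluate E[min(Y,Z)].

E[min(Y,Z)] = Σ_y Σ_z min(y,z) · P(Y=y)P(Z=z)
 = 0·0.2322 + 5·0.1978 + 0·0.1566 + 6·0.1334 + 0·0.1512 + 6·0.1288
 = 0 + 0.989 + 0 + 0.8004 + 0 + 0.7728
 = 2.5622

2.5622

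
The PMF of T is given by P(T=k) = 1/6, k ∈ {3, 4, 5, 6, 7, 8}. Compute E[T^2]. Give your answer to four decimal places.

E[T^2] = Σ t^2·P(T=t)
 = 9·1/6 + 16·1/6 + 25·1/6 + 36·1/6 + 49·1/6 + 64·1/6
 = 3/2 + 8/3 + 25/6 + 6 + 49/6 + 32/3
 = 199/6

33.1667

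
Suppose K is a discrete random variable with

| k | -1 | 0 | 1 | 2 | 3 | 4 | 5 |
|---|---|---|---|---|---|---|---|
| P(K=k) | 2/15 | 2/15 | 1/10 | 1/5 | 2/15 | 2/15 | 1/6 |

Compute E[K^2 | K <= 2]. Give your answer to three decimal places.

P(K <= 2) = 2/15 + 2/15 + 1/10 + 1/5 = 17/30.
E[K^2 | K <= 2] = [1·2/15 + 0·2/15 + 1·1/10 + 4·1/5] / (17/30)
 = 31/30 / (17/30)
 = 31/17

1.824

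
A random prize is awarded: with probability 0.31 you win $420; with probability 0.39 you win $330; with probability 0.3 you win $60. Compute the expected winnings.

276.9

E[payout] = 420·0.31 + 330·0.39 + 60·0.3
 = 130.2 + 128.7 + 18
 = 276.9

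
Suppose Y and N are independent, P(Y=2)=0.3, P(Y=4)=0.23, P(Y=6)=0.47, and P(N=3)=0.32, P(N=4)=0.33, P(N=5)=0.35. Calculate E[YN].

17.4902

E[YN] = Σ_y Σ_n yn · P(Y=y)P(N=n)
 = 6·0.096 + 8·0.099 + 10·0.105 + 12·0.0736 + 16·0.0759 + 20·0.0805 + 18·0.1504 + 24·0.1551 + 30·0.1645
 = 0.576 + 0.792 + 1.05 + 0.8832 + 1.2144 + 1.61 + 2.7072 + 3.7224 + 4.935
 = 17.4902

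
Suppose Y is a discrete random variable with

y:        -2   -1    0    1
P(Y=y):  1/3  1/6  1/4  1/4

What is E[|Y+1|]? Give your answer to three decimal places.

1.083

E[|Y+1|] = Σ |y+1|·P(Y=y)
 = 1·1/3 + 0·1/6 + 1·1/4 + 2·1/4
 = 1/3 + 0 + 1/4 + 1/2
 = 13/12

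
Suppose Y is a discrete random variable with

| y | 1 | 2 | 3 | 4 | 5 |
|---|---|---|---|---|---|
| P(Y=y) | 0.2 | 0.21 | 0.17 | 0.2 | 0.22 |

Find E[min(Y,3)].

2.39

E[min(Y,3)] = Σ min(y,3)·P(Y=y)
 = 1·0.2 + 2·0.21 + 3·0.17 + 3·0.2 + 3·0.22
 = 0.2 + 0.42 + 0.51 + 0.6 + 0.66
 = 2.39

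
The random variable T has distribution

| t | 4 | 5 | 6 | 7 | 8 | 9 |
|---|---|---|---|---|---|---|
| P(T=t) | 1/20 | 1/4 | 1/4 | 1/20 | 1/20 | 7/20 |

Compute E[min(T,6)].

E[min(T,6)] = Σ min(t,6)·P(T=t)
 = 4·1/20 + 5·1/4 + 6·1/4 + 6·1/20 + 6·1/20 + 6·7/20
 = 1/5 + 5/4 + 3/2 + 3/10 + 3/10 + 21/10
 = 113/20

5.65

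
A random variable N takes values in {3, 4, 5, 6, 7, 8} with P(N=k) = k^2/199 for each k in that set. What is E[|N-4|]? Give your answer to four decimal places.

E[|N-4|] = Σ |n-4|·P(N=n)
 = 1·9/199 + 0·16/199 + 1·25/199 + 2·36/199 + 3·49/199 + 4·64/199
 = 9/199 + 0 + 25/199 + 72/199 + 147/199 + 256/199
 = 509/199

2.5578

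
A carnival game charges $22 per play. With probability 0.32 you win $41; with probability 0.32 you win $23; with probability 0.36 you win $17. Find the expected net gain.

4.6

E[payout] = 41·0.32 + 23·0.32 + 17·0.36
 = 13.12 + 7.36 + 6.12
 = 26.6
Net = 26.6 - 22 = 4.6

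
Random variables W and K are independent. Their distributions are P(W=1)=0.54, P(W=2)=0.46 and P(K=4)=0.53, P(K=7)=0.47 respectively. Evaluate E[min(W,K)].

1.46

E[min(W,K)] = Σ_w Σ_k min(w,k) · P(W=w)P(K=k)
 = 1·0.2862 + 1·0.2538 + 2·0.2438 + 2·0.2162
 = 0.2862 + 0.2538 + 0.4876 + 0.4324
 = 1.46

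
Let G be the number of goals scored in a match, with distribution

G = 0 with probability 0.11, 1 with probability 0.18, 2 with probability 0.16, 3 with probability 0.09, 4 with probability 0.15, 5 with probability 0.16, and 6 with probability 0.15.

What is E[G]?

3.07

E[G] = Σ g·P(G=g)
 = 0·0.11 + 1·0.18 + 2·0.16 + 3·0.09 + 4·0.15 + 5·0.16 + 6·0.15
 = 0 + 0.18 + 0.32 + 0.27 + 0.6 + 0.8 + 0.9
 = 3.07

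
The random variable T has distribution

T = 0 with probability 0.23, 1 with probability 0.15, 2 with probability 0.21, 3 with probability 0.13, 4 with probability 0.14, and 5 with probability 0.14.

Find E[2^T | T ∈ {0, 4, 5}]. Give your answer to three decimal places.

13.627

P(T ∈ {0, 4, 5}) = 0.23 + 0.14 + 0.14 = 0.51.
E[2^T | T ∈ {0, 4, 5}] = [1·0.23 + 16·0.14 + 32·0.14] / 0.51
 = 6.95 / 0.51
 = 695/51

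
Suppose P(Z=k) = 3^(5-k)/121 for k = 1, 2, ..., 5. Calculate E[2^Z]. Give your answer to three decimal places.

E[2^Z] = Σ 2^z·P(Z=z)
 = 2·81/121 + 4·27/121 + 8·9/121 + 16·3/121 + 32·1/121
 = 162/121 + 108/121 + 72/121 + 48/121 + 32/121
 = 422/121

3.488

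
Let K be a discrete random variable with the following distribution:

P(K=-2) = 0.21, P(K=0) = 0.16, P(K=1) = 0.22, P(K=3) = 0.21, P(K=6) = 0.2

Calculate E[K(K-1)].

E[K(K-1)] = Σ k(k-1)·P(K=k)
 = 6·0.21 + 0·0.16 + 0·0.22 + 6·0.21 + 30·0.2
 = 1.26 + 0 + 0 + 1.26 + 6
 = 8.52

8.52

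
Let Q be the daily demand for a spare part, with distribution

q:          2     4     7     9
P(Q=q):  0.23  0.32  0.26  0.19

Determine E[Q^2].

E[Q^2] = Σ q^2·P(Q=q)
 = 4·0.23 + 16·0.32 + 49·0.26 + 81·0.19
 = 0.92 + 5.12 + 12.74 + 15.39
 = 34.17

34.17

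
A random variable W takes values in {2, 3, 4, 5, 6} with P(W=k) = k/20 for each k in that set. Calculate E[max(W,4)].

E[max(W,4)] = Σ max(w,4)·P(W=w)
 = 4·1/10 + 4·3/20 + 4·1/5 + 5·1/4 + 6·3/10
 = 2/5 + 3/5 + 4/5 + 5/4 + 9/5
 = 97/20

4.85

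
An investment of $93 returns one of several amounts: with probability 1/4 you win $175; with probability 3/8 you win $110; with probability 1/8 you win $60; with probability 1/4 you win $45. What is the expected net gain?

E[payout] = 175·1/4 + 110·3/8 + 60·1/8 + 45·1/4
 = 175/4 + 165/4 + 15/2 + 45/4
 = 415/4
Net = 415/4 - 93 = 43/4

10.75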